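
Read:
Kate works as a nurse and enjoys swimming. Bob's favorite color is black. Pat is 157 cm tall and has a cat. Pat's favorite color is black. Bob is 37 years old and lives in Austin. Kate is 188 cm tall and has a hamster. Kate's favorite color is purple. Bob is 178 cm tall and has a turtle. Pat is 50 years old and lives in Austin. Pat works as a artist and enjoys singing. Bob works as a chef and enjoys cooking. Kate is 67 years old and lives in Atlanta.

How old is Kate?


Kate is 67 years old

67


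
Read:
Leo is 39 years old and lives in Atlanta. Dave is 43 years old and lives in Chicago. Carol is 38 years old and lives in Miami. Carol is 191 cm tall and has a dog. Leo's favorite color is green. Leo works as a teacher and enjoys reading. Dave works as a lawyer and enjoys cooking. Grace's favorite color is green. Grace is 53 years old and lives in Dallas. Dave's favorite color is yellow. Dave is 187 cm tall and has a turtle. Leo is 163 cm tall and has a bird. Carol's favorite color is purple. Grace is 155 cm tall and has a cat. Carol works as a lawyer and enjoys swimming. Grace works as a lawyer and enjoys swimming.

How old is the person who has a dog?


Person with dog is Carol, age 38

38


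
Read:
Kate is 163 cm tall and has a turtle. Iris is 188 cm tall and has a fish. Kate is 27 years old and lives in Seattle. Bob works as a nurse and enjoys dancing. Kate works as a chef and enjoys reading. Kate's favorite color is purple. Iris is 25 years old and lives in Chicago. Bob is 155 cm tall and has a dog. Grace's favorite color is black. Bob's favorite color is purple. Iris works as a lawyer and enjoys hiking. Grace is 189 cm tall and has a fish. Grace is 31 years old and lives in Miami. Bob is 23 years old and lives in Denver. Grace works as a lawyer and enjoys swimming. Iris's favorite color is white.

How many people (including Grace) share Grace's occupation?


Grace is a lawyer. Count = 2

2


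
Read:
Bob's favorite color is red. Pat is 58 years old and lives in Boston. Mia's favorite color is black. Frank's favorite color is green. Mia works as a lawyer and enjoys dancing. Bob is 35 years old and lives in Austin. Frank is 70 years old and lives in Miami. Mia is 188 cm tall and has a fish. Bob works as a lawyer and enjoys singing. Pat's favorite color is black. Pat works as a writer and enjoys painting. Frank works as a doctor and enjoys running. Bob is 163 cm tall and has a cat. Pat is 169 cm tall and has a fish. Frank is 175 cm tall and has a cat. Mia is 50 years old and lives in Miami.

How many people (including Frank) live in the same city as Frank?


Frank lives in Miami. Count = 2

2


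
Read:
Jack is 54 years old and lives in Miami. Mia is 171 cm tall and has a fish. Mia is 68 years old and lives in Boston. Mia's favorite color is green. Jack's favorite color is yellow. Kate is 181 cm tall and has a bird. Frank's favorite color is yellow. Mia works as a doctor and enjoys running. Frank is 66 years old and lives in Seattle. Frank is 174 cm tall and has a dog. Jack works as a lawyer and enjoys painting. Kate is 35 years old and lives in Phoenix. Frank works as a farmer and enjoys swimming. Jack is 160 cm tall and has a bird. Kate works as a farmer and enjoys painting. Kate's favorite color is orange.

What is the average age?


Sum=223, n=4, avg=55.75

55.75


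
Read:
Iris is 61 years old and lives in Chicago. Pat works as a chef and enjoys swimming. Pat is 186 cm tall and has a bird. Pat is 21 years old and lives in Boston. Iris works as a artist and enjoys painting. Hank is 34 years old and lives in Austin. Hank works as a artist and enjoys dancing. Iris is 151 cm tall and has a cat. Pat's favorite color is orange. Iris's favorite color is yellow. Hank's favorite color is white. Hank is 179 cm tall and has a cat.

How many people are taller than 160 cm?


Taller than 160: 2

2


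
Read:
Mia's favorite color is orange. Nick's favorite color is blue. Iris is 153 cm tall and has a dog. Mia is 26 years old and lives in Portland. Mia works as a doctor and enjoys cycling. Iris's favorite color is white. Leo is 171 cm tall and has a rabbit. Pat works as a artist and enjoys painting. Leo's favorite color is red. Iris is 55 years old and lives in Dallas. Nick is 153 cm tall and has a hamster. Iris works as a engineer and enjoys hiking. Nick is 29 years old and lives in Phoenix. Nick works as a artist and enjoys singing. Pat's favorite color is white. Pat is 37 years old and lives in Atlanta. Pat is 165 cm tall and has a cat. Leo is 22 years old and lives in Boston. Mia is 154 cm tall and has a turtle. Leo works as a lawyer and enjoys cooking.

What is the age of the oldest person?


Oldest: Iris at 55

55


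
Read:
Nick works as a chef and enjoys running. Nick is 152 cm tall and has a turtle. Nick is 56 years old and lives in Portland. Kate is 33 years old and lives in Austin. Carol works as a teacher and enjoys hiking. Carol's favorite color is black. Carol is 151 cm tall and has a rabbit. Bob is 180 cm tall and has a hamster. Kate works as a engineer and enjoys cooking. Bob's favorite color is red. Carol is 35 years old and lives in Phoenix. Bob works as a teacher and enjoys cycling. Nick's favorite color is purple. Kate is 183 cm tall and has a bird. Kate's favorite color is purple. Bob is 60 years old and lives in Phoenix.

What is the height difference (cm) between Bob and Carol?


|180 - 151| = 29

29


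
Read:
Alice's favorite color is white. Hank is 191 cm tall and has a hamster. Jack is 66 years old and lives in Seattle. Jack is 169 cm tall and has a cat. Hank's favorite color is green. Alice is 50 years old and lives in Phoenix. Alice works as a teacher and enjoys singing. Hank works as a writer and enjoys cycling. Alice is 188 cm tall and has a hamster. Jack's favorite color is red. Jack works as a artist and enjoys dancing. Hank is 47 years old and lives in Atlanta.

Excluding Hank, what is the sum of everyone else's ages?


Sum (excluding Hank): 116

116


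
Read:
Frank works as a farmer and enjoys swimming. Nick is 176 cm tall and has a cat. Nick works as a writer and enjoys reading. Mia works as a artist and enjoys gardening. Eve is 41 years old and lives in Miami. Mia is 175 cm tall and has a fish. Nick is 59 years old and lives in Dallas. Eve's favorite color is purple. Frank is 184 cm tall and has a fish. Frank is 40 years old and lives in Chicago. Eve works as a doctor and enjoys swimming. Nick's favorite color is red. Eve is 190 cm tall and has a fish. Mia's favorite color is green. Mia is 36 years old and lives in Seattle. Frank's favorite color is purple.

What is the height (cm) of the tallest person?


Tallest: Eve at 190 cm

190


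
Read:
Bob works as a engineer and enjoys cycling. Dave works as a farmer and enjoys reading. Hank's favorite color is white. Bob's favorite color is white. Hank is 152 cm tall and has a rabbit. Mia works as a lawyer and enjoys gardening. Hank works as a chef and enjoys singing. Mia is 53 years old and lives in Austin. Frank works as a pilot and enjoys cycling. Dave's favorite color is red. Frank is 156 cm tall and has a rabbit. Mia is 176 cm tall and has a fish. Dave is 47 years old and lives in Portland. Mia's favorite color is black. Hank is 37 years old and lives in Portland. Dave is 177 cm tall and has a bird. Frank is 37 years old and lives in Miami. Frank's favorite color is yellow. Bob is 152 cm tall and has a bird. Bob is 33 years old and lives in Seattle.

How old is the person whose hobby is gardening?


Person with hobby=gardening is Mia, age 53

53


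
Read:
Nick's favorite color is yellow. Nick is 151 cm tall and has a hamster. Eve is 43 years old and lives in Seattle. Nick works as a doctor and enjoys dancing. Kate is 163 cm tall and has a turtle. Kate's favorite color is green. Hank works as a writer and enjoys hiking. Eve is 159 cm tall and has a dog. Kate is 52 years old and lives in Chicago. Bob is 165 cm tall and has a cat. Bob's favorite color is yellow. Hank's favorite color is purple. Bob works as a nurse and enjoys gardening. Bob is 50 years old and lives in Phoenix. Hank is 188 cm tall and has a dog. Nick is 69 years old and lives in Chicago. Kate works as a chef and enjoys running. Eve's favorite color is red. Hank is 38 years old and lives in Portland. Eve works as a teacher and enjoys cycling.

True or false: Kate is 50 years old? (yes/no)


Kate is actually 52. no

no


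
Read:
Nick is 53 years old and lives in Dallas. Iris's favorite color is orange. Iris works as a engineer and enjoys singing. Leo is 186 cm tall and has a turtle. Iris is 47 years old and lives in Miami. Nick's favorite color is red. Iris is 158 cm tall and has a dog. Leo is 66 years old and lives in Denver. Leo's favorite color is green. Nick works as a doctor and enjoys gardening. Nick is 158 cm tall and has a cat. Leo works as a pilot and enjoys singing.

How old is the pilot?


The pilot is Leo, age 66

66


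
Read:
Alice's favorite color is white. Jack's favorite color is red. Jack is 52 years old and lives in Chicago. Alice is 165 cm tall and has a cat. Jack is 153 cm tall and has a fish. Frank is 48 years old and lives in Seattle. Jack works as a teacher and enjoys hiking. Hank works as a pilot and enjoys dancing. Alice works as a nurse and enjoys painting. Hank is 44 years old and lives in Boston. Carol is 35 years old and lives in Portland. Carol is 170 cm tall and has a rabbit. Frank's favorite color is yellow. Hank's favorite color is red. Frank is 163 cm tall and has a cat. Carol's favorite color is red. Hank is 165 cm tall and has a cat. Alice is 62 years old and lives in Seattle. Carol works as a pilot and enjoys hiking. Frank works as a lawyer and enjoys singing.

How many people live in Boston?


Count in Boston: 1

1


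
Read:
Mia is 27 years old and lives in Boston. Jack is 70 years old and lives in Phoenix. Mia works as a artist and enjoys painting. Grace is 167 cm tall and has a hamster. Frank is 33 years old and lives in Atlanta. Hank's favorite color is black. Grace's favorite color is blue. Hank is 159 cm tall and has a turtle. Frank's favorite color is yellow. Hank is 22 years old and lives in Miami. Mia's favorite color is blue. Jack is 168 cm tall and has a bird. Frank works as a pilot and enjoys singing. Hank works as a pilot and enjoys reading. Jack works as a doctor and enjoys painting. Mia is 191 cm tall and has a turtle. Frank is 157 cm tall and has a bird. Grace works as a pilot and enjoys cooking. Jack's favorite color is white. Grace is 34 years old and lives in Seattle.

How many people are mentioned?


People: Frank, Hank, Jack, Grace, Mia. Count = 5

5


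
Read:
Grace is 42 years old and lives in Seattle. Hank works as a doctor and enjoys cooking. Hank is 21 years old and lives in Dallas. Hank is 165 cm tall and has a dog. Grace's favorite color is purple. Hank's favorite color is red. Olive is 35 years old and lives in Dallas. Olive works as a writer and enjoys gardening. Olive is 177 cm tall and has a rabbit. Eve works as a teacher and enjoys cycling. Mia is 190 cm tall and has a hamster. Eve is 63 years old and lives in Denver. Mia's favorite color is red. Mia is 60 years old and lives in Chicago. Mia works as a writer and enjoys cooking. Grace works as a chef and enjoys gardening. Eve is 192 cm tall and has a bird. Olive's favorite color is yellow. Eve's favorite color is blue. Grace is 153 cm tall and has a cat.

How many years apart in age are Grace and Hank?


42 vs 21, diff = 21

21


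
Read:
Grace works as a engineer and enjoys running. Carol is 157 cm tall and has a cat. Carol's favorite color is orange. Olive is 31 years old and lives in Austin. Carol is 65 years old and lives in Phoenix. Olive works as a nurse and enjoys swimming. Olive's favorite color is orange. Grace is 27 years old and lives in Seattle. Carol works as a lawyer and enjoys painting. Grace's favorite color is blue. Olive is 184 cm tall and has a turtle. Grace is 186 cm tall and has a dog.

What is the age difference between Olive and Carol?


|31 - 65| = 34

34


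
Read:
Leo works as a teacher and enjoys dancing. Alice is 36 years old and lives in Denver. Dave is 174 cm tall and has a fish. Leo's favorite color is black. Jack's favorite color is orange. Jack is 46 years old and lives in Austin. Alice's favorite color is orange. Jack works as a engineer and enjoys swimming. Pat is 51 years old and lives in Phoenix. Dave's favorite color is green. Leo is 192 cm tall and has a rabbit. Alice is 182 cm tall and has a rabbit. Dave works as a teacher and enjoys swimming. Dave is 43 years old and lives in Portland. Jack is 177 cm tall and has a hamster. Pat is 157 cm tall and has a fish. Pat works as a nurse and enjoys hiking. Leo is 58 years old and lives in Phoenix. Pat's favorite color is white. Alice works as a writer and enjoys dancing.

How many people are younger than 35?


Filter: 0

0


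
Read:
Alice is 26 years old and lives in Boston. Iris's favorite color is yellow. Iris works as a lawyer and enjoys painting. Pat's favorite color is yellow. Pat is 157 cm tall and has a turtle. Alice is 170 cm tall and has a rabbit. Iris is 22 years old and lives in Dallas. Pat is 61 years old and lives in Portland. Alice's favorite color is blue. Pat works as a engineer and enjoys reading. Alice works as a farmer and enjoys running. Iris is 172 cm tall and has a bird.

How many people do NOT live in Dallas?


Not in Dallas: 2

2


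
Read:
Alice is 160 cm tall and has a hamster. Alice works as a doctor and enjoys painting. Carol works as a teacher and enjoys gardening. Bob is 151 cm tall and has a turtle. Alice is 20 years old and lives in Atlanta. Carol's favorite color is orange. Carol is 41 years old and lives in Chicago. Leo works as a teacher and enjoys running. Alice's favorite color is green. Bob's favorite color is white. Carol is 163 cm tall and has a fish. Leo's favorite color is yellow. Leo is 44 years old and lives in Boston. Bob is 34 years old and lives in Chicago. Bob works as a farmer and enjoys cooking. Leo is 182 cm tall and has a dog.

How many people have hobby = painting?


Count: 1

1


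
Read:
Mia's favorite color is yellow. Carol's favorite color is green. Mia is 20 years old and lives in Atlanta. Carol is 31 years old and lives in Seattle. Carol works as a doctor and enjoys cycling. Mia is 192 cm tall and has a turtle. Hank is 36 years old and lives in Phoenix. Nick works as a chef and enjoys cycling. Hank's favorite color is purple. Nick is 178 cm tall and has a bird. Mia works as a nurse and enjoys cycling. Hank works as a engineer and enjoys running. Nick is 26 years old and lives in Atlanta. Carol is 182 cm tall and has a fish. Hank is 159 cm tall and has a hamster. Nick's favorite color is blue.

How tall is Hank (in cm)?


Hank is 159 cm tall

159


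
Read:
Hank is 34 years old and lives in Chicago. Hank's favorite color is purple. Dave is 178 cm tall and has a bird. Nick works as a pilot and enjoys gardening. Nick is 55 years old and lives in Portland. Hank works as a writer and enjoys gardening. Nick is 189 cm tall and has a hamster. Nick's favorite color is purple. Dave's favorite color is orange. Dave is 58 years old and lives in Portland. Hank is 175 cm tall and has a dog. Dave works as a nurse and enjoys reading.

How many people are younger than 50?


Filter: 1

1


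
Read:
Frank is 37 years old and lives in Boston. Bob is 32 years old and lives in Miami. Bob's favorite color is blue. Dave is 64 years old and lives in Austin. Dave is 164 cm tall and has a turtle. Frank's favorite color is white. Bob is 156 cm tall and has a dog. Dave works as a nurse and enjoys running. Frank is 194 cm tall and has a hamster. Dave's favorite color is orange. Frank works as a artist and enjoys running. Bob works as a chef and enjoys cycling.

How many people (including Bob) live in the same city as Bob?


Bob lives in Miami. Count = 1

1


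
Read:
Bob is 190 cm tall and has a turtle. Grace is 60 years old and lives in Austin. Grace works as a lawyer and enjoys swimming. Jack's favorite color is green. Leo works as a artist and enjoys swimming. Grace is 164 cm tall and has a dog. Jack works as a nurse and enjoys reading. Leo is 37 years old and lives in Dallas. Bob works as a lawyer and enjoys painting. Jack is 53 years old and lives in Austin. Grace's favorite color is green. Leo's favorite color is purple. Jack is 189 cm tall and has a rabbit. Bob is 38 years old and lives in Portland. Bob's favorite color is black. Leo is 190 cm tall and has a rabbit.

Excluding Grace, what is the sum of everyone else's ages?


Sum (excluding Grace): 128

128


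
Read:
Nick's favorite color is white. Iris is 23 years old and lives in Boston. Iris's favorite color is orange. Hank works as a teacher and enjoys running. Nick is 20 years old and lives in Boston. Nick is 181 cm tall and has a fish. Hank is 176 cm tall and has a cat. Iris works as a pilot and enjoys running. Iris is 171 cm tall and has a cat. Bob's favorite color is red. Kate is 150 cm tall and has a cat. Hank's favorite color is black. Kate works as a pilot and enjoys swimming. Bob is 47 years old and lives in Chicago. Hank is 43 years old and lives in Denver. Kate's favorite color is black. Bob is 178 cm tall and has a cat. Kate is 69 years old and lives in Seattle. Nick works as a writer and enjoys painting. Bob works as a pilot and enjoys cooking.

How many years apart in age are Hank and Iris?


43 vs 23, diff = 20

20


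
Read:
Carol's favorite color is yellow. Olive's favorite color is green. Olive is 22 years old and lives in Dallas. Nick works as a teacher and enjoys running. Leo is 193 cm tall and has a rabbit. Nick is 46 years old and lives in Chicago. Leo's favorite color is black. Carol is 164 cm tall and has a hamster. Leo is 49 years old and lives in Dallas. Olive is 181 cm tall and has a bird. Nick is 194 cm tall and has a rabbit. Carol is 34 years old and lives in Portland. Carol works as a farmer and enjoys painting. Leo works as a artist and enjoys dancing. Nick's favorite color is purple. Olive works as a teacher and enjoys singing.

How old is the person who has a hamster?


Person with hamster is Carol, age 34

34


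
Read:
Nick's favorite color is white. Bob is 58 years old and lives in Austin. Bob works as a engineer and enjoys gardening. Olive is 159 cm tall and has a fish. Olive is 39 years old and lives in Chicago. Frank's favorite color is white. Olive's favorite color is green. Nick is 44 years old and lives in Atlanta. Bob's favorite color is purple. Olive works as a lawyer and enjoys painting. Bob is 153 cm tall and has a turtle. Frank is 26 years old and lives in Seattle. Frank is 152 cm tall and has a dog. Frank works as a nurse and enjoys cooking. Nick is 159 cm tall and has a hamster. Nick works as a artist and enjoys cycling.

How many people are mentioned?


People: Nick, Frank, Olive, Bob. Count = 4

4


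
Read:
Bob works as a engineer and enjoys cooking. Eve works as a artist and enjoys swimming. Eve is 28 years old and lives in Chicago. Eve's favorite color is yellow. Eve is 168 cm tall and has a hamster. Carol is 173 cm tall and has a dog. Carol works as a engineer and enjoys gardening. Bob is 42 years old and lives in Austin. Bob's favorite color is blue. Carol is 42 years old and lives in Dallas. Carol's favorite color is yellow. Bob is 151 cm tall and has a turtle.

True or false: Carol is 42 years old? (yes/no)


Carol is actually 42. yes

yes


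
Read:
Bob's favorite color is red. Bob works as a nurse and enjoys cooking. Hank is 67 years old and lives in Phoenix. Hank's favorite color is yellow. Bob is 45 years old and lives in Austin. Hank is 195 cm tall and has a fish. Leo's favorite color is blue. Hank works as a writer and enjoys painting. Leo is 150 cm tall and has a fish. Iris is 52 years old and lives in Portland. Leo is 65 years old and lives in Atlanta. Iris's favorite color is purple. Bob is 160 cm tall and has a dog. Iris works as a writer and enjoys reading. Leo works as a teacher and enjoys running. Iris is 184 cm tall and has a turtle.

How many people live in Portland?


Count in Portland: 1

1


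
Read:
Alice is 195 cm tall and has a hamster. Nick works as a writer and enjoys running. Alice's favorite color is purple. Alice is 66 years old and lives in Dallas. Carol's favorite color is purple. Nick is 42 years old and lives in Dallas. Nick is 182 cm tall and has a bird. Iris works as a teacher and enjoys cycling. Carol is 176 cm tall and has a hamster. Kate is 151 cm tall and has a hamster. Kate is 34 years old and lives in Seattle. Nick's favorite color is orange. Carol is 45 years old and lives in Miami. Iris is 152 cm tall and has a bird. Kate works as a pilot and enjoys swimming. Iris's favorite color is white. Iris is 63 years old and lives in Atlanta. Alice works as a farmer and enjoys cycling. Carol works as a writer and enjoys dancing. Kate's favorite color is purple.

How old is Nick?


Nick is 42 years old

42


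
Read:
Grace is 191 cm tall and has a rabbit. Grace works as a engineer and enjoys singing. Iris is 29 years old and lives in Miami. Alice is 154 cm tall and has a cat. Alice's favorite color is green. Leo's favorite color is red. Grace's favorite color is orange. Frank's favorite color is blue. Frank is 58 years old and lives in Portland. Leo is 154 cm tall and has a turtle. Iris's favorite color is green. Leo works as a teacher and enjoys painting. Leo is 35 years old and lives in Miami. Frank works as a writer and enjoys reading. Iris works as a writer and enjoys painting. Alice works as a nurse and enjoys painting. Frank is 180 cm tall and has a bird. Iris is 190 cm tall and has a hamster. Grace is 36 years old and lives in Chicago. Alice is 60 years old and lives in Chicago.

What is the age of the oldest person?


Oldest: Alice at 60

60


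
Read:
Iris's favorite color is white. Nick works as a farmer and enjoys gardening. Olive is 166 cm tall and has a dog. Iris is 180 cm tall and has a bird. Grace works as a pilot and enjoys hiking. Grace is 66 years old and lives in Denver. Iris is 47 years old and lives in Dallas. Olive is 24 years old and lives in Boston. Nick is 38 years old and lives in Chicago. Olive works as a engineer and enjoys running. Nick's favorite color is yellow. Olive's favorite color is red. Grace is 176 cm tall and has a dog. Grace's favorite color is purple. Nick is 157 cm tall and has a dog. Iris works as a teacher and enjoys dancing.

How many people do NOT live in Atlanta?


Not in Atlanta: 4

4


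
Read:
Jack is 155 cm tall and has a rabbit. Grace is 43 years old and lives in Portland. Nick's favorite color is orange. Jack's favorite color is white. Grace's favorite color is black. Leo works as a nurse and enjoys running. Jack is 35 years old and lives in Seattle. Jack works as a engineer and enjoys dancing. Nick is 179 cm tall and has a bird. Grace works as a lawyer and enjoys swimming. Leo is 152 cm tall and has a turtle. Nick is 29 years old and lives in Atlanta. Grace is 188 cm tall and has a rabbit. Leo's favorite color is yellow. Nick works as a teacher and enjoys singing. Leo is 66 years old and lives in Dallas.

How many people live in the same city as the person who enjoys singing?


Person with hobby singing is Nick, city Atlanta. Count = 1

1


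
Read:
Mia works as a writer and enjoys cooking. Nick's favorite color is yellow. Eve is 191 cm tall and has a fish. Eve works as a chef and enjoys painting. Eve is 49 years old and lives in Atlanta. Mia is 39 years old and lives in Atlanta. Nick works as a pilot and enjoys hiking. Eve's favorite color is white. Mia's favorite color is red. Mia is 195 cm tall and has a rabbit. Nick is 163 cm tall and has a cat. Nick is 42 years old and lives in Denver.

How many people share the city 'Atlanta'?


Count: 2

2


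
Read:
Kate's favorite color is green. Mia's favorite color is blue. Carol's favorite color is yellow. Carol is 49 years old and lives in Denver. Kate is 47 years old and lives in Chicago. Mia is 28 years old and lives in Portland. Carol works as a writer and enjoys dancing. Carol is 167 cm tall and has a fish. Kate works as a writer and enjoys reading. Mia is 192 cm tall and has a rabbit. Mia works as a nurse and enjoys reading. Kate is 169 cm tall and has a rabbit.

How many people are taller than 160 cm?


Taller than 160: 3

3


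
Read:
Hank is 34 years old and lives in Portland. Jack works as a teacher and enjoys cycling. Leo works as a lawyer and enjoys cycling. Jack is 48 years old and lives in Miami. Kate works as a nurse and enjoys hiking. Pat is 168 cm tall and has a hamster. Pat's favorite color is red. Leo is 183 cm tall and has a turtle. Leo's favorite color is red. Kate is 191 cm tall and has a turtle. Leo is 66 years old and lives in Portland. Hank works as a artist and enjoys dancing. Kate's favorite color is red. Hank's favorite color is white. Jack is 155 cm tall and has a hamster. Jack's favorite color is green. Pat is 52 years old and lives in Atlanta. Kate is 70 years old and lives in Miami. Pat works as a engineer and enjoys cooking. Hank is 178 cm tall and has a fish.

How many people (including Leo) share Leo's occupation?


Leo is a lawyer. Count = 1

1


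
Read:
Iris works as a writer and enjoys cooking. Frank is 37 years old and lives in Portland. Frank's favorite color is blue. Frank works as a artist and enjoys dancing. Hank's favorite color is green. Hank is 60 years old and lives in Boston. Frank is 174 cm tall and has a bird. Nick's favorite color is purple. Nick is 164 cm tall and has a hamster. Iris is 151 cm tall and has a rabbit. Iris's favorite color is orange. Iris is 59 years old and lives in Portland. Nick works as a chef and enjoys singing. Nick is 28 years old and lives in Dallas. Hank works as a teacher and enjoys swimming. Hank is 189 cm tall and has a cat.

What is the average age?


Sum=184, n=4, avg=46

46


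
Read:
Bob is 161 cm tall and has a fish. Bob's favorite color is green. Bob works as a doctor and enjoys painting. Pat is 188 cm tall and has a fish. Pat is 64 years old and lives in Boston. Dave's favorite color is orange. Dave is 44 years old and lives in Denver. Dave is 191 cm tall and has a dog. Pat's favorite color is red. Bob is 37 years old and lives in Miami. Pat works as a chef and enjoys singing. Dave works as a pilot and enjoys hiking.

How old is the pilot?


The pilot is Dave, age 44

44


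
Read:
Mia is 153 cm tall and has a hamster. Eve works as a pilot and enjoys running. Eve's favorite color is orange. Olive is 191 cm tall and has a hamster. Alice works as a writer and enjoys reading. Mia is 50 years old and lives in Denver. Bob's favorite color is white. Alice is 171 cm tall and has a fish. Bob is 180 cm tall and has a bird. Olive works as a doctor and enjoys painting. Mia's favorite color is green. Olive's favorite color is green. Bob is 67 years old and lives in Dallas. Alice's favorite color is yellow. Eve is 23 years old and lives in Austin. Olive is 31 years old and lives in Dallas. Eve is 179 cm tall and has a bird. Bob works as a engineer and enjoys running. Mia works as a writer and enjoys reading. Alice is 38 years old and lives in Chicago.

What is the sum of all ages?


23+50+67+31+38 = 209

209


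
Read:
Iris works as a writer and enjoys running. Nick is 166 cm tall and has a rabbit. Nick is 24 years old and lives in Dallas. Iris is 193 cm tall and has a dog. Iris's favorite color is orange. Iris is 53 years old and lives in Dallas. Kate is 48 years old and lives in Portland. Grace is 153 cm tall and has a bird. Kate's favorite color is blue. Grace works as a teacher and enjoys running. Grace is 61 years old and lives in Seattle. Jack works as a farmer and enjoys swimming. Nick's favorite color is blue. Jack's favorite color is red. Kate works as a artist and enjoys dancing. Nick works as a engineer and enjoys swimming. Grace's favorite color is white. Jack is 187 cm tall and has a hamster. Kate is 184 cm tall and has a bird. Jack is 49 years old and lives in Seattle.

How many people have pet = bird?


Count: 2

2


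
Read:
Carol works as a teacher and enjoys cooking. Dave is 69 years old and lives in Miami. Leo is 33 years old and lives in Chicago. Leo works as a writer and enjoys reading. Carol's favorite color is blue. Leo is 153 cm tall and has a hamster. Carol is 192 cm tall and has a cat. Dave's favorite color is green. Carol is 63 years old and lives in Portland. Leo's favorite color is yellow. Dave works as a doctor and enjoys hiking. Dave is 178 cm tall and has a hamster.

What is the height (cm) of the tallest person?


Tallest: Carol at 192 cm

192


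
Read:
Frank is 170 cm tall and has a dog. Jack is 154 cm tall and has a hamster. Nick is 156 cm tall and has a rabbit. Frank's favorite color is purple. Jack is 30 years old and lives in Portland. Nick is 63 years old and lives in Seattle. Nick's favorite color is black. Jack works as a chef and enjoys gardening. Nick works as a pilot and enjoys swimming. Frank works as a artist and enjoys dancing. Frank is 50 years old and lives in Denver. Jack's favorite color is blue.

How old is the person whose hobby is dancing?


Person with hobby=dancing is Frank, age 50

50


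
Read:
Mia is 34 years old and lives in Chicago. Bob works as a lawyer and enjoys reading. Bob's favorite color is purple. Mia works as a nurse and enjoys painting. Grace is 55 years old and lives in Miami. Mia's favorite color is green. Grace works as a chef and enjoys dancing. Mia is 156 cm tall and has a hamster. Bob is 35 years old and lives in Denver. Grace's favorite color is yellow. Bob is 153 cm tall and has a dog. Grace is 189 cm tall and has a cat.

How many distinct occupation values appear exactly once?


Unique occupation values: 3

3


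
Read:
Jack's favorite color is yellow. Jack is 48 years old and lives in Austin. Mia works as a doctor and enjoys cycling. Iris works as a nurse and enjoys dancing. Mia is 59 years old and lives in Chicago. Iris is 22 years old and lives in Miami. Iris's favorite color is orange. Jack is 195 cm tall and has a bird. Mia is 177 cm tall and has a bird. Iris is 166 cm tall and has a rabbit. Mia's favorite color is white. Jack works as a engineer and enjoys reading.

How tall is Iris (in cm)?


Iris is 166 cm tall

166


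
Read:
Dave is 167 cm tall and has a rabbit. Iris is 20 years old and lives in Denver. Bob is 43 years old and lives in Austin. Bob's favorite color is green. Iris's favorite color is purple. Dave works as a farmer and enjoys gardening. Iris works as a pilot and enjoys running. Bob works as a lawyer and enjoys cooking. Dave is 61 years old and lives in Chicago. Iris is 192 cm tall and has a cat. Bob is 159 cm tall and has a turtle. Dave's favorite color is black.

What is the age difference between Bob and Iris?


|43 - 20| = 23

23


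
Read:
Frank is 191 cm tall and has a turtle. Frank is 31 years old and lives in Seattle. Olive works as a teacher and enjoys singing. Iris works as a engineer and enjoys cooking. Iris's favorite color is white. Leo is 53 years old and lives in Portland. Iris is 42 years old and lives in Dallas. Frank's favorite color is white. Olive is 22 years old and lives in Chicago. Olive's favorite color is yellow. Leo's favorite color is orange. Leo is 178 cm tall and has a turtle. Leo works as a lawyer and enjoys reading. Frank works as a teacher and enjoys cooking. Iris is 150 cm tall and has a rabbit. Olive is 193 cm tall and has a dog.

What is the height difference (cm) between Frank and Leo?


|191 - 178| = 13

13


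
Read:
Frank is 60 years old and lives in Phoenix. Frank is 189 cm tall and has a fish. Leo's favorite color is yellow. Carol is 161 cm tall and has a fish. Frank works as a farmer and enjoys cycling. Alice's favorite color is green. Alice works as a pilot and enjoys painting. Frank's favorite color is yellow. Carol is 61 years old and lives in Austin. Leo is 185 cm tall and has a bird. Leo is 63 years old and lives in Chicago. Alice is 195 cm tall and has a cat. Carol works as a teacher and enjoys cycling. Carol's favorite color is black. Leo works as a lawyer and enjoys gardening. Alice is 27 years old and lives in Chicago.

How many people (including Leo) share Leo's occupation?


Leo is a lawyer. Count = 1

1


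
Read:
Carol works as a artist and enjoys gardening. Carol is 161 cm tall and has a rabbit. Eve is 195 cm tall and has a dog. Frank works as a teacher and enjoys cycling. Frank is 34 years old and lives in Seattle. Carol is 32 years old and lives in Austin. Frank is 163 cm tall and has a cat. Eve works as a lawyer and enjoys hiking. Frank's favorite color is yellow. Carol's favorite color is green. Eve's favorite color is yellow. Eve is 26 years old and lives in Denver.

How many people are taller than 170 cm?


Taller than 170: 1

1


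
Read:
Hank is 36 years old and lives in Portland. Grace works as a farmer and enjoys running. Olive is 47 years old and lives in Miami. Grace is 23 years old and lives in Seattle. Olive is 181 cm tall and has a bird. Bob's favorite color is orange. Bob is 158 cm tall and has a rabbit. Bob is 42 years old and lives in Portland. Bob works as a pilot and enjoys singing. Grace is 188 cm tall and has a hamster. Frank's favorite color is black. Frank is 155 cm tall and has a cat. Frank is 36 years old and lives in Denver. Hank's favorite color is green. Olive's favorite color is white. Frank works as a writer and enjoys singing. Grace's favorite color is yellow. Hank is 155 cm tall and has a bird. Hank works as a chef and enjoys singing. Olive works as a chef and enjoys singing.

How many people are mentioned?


People: Frank, Bob, Olive, Grace, Hank. Count = 5

5


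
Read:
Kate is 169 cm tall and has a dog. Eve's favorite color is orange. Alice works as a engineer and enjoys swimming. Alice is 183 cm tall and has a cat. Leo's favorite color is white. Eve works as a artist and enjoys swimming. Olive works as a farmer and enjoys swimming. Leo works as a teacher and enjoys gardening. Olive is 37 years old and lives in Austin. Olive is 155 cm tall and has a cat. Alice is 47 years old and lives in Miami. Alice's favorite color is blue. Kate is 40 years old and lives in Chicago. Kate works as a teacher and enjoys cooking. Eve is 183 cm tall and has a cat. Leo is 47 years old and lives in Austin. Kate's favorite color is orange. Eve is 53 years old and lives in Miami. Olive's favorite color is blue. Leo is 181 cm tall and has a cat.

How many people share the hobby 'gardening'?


Count: 1

1


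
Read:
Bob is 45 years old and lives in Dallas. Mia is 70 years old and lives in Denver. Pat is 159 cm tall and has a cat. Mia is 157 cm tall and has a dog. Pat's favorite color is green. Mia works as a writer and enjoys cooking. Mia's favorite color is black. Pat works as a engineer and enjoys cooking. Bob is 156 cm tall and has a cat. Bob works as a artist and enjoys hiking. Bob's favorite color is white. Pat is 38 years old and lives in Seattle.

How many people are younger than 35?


Filter: 0

0


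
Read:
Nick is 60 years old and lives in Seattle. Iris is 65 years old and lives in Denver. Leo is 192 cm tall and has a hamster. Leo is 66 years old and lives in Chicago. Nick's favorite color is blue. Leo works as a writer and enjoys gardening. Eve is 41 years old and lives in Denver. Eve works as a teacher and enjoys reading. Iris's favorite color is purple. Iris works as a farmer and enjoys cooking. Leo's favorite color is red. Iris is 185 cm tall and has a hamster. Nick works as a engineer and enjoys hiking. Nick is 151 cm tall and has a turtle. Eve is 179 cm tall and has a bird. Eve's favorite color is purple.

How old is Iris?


Iris is 65 years old

65


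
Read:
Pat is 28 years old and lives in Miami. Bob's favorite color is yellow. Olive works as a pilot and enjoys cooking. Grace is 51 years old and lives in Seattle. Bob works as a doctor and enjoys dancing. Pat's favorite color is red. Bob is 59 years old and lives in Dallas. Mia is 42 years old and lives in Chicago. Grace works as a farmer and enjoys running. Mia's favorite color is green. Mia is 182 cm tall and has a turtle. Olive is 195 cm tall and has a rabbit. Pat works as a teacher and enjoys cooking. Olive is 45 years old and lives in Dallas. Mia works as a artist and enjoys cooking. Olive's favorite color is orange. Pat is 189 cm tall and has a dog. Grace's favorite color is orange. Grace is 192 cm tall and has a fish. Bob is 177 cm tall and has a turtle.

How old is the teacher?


The teacher is Pat, age 28

28


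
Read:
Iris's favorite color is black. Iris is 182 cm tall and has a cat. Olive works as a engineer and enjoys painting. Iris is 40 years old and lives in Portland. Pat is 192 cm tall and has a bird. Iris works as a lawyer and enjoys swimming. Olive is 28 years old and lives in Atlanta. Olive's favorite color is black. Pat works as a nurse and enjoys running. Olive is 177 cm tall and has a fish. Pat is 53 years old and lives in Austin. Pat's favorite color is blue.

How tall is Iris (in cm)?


Iris is 182 cm tall

182


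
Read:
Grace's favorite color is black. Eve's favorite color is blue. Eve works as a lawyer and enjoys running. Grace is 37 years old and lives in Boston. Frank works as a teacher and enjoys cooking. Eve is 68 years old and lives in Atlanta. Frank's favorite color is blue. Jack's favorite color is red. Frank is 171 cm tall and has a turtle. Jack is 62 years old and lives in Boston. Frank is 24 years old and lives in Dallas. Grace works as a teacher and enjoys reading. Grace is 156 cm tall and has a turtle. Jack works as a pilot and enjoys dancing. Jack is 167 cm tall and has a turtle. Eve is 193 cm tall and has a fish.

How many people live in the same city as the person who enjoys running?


Person with hobby running is Eve, city Atlanta. Count = 1

1


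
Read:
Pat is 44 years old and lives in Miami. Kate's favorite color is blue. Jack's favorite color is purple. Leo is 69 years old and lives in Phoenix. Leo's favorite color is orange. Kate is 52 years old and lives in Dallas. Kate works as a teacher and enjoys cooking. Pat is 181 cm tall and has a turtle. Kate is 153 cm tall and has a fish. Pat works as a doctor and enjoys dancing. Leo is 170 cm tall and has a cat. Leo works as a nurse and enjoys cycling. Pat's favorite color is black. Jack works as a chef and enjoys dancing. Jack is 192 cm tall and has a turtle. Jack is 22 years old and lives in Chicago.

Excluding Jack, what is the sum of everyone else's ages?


Sum (excluding Jack): 165

165


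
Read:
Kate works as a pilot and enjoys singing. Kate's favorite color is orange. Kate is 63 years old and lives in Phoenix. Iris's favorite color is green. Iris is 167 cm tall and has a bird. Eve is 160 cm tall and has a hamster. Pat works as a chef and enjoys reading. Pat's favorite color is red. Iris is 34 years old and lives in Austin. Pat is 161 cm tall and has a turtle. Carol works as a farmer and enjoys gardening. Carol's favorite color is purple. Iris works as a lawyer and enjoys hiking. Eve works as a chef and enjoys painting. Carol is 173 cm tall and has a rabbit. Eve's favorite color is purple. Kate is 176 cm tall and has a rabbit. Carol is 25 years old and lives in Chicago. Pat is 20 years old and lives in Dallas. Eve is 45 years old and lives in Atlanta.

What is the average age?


Sum=187, n=5, avg=37.4

37.4


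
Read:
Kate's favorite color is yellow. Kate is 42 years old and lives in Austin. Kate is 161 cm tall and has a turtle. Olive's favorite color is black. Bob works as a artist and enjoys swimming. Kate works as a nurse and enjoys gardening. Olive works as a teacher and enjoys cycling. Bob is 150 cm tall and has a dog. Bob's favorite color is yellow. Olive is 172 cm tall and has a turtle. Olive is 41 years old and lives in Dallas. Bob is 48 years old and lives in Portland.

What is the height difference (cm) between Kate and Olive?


|161 - 172| = 11

11


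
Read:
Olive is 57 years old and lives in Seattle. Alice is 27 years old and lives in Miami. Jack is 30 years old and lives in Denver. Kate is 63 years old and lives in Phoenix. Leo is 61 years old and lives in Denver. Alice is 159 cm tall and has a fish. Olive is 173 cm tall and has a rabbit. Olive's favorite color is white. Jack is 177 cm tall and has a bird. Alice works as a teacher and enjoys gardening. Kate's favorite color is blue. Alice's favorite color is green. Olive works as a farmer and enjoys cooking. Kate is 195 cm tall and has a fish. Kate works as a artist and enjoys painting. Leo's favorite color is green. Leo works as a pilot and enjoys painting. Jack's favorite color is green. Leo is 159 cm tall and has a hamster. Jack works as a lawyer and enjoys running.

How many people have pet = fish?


Count: 2

2
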